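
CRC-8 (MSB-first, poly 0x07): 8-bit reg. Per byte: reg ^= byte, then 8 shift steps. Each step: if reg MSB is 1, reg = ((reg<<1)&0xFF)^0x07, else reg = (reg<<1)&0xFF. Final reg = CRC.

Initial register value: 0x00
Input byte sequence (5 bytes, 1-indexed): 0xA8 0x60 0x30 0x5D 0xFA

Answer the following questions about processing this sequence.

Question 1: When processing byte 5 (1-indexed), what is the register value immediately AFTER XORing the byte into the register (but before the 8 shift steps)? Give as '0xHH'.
Register before byte 5: 0xE7
Byte 5: 0xFA
0xE7 XOR 0xFA = 0x1D

Answer: 0x1D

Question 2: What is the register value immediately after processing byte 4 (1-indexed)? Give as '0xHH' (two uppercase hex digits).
After byte 1 (0xA8): reg=0x51
After byte 2 (0x60): reg=0x97
After byte 3 (0x30): reg=0x7C
After byte 4 (0x5D): reg=0xE7

Answer: 0xE7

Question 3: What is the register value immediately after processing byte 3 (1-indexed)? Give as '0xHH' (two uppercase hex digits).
After byte 1 (0xA8): reg=0x51
After byte 2 (0x60): reg=0x97
After byte 3 (0x30): reg=0x7C

Answer: 0x7C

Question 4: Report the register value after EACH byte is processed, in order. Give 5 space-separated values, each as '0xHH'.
0x51 0x97 0x7C 0xE7 0x53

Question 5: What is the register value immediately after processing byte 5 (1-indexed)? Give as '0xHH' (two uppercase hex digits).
Answer: 0x53

Derivation:
After byte 1 (0xA8): reg=0x51
After byte 2 (0x60): reg=0x97
After byte 3 (0x30): reg=0x7C
After byte 4 (0x5D): reg=0xE7
After byte 5 (0xFA): reg=0x53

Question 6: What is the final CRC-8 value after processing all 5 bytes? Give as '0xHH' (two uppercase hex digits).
Answer: 0x53

Derivation:
After byte 1 (0xA8): reg=0x51
After byte 2 (0x60): reg=0x97
After byte 3 (0x30): reg=0x7C
After byte 4 (0x5D): reg=0xE7
After byte 5 (0xFA): reg=0x53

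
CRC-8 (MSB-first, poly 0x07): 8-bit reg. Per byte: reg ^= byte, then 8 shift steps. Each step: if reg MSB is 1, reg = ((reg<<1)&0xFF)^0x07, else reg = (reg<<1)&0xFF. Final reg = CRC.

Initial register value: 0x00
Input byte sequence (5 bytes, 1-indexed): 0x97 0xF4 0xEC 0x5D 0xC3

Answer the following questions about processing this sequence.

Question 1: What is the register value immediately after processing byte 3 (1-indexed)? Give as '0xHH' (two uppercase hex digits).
Answer: 0x75

Derivation:
After byte 1 (0x97): reg=0xEC
After byte 2 (0xF4): reg=0x48
After byte 3 (0xEC): reg=0x75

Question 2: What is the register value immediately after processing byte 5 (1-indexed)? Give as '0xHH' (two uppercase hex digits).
After byte 1 (0x97): reg=0xEC
After byte 2 (0xF4): reg=0x48
After byte 3 (0xEC): reg=0x75
After byte 4 (0x5D): reg=0xD8
After byte 5 (0xC3): reg=0x41

Answer: 0x41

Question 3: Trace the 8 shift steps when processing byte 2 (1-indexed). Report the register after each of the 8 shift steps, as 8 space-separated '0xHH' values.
After byte 1 (0x97): reg=0xEC
Register before byte 2: 0xEC
After XOR with byte 0xF4: 0x18

Answer: 0x30 0x60 0xC0 0x87 0x09 0x12 0x24 0x48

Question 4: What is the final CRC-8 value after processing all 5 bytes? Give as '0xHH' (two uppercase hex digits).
Answer: 0x41

Derivation:
After byte 1 (0x97): reg=0xEC
After byte 2 (0xF4): reg=0x48
After byte 3 (0xEC): reg=0x75
After byte 4 (0x5D): reg=0xD8
After byte 5 (0xC3): reg=0x41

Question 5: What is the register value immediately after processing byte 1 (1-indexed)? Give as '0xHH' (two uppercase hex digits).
After byte 1 (0x97): reg=0xEC

Answer: 0xEC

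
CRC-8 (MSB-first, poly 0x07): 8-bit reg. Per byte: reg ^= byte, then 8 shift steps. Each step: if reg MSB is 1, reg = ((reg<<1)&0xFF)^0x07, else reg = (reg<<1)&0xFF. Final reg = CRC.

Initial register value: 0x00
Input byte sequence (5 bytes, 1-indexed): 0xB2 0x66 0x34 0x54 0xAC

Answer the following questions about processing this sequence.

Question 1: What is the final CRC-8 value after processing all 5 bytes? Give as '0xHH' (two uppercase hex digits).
After byte 1 (0xB2): reg=0x17
After byte 2 (0x66): reg=0x50
After byte 3 (0x34): reg=0x3B
After byte 4 (0x54): reg=0x0A
After byte 5 (0xAC): reg=0x7B

Answer: 0x7B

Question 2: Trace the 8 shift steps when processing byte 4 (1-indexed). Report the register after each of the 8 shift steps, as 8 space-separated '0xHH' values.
After byte 1 (0xB2): reg=0x17
After byte 2 (0x66): reg=0x50
After byte 3 (0x34): reg=0x3B
Register before byte 4: 0x3B
After XOR with byte 0x54: 0x6F

Answer: 0xDE 0xBB 0x71 0xE2 0xC3 0x81 0x05 0x0A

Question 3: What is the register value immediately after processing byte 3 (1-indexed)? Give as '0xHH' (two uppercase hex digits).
Answer: 0x3B

Derivation:
After byte 1 (0xB2): reg=0x17
After byte 2 (0x66): reg=0x50
After byte 3 (0x34): reg=0x3B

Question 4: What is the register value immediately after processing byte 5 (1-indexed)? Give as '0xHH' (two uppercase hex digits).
After byte 1 (0xB2): reg=0x17
After byte 2 (0x66): reg=0x50
After byte 3 (0x34): reg=0x3B
After byte 4 (0x54): reg=0x0A
After byte 5 (0xAC): reg=0x7B

Answer: 0x7B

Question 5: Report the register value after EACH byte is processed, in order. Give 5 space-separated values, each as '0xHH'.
0x17 0x50 0x3B 0x0A 0x7B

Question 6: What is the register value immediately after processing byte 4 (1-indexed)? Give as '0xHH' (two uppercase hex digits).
After byte 1 (0xB2): reg=0x17
After byte 2 (0x66): reg=0x50
After byte 3 (0x34): reg=0x3B
After byte 4 (0x54): reg=0x0A

Answer: 0x0A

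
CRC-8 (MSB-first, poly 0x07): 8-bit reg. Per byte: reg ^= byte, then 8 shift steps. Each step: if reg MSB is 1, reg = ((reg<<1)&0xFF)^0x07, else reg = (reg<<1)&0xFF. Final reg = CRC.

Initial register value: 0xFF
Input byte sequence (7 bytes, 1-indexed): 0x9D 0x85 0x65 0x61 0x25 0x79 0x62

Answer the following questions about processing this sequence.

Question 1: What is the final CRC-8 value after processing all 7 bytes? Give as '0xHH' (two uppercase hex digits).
Answer: 0x8B

Derivation:
After byte 1 (0x9D): reg=0x29
After byte 2 (0x85): reg=0x4D
After byte 3 (0x65): reg=0xD8
After byte 4 (0x61): reg=0x26
After byte 5 (0x25): reg=0x09
After byte 6 (0x79): reg=0x57
After byte 7 (0x62): reg=0x8B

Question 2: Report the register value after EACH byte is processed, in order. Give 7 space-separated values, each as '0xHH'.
0x29 0x4D 0xD8 0x26 0x09 0x57 0x8B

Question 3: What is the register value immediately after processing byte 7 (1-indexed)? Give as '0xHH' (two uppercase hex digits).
Answer: 0x8B

Derivation:
After byte 1 (0x9D): reg=0x29
After byte 2 (0x85): reg=0x4D
After byte 3 (0x65): reg=0xD8
After byte 4 (0x61): reg=0x26
After byte 5 (0x25): reg=0x09
After byte 6 (0x79): reg=0x57
After byte 7 (0x62): reg=0x8B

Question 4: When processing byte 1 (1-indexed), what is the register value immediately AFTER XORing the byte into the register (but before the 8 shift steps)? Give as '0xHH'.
Register before byte 1: 0xFF
Byte 1: 0x9D
0xFF XOR 0x9D = 0x62

Answer: 0x62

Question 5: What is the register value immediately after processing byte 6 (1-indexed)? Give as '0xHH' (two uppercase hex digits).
Answer: 0x57

Derivation:
After byte 1 (0x9D): reg=0x29
After byte 2 (0x85): reg=0x4D
After byte 3 (0x65): reg=0xD8
After byte 4 (0x61): reg=0x26
After byte 5 (0x25): reg=0x09
After byte 6 (0x79): reg=0x57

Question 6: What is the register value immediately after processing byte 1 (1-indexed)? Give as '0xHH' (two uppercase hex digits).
After byte 1 (0x9D): reg=0x29

Answer: 0x29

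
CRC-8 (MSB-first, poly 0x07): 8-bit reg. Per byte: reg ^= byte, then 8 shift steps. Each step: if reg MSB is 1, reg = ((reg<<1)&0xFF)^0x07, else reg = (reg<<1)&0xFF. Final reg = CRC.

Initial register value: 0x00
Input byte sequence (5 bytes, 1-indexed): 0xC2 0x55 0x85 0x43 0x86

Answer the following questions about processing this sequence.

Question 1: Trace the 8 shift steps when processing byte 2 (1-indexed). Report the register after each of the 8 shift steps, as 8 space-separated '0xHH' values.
Answer: 0x2A 0x54 0xA8 0x57 0xAE 0x5B 0xB6 0x6B

Derivation:
After byte 1 (0xC2): reg=0x40
Register before byte 2: 0x40
After XOR with byte 0x55: 0x15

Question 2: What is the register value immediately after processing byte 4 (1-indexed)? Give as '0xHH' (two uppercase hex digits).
After byte 1 (0xC2): reg=0x40
After byte 2 (0x55): reg=0x6B
After byte 3 (0x85): reg=0x84
After byte 4 (0x43): reg=0x5B

Answer: 0x5B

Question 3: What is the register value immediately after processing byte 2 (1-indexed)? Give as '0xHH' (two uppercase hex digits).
Answer: 0x6B

Derivation:
After byte 1 (0xC2): reg=0x40
After byte 2 (0x55): reg=0x6B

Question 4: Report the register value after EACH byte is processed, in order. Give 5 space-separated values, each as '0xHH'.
0x40 0x6B 0x84 0x5B 0x1D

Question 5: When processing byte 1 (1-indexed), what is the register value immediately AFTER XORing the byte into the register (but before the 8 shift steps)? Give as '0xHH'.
Answer: 0xC2

Derivation:
Register before byte 1: 0x00
Byte 1: 0xC2
0x00 XOR 0xC2 = 0xC2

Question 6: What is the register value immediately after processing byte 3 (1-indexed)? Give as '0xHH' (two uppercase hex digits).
After byte 1 (0xC2): reg=0x40
After byte 2 (0x55): reg=0x6B
After byte 3 (0x85): reg=0x84

Answer: 0x84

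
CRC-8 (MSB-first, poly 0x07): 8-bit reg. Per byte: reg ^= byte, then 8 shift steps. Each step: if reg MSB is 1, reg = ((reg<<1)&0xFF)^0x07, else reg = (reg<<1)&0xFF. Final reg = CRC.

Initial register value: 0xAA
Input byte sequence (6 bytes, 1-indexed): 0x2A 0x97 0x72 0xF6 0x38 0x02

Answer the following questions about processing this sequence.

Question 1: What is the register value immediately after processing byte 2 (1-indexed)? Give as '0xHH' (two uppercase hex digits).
Answer: 0x5A

Derivation:
After byte 1 (0x2A): reg=0x89
After byte 2 (0x97): reg=0x5A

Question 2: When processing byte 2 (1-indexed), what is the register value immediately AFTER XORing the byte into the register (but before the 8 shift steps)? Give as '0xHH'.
Answer: 0x1E

Derivation:
Register before byte 2: 0x89
Byte 2: 0x97
0x89 XOR 0x97 = 0x1E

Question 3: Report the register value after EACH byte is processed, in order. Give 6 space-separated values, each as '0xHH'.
0x89 0x5A 0xD8 0xCA 0xD0 0x30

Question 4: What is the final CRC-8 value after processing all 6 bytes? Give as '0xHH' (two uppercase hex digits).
Answer: 0x30

Derivation:
After byte 1 (0x2A): reg=0x89
After byte 2 (0x97): reg=0x5A
After byte 3 (0x72): reg=0xD8
After byte 4 (0xF6): reg=0xCA
After byte 5 (0x38): reg=0xD0
After byte 6 (0x02): reg=0x30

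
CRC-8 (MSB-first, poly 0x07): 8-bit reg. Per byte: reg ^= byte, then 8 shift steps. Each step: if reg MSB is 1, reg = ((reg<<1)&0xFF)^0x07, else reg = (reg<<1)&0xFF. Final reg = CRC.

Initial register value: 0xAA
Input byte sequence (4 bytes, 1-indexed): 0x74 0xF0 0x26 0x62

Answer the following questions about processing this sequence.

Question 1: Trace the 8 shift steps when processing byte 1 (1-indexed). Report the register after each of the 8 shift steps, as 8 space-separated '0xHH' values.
Answer: 0xBB 0x71 0xE2 0xC3 0x81 0x05 0x0A 0x14

Derivation:
Register before byte 1: 0xAA
After XOR with byte 0x74: 0xDE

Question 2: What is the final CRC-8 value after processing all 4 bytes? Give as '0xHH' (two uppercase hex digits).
Answer: 0x9C

Derivation:
After byte 1 (0x74): reg=0x14
After byte 2 (0xF0): reg=0xB2
After byte 3 (0x26): reg=0xE5
After byte 4 (0x62): reg=0x9C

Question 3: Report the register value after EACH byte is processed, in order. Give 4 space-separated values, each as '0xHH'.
0x14 0xB2 0xE5 0x9C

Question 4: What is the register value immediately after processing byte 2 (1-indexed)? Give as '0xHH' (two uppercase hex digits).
Answer: 0xB2

Derivation:
After byte 1 (0x74): reg=0x14
After byte 2 (0xF0): reg=0xB2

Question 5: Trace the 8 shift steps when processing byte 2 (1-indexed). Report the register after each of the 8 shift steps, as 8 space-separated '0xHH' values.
After byte 1 (0x74): reg=0x14
Register before byte 2: 0x14
After XOR with byte 0xF0: 0xE4

Answer: 0xCF 0x99 0x35 0x6A 0xD4 0xAF 0x59 0xB2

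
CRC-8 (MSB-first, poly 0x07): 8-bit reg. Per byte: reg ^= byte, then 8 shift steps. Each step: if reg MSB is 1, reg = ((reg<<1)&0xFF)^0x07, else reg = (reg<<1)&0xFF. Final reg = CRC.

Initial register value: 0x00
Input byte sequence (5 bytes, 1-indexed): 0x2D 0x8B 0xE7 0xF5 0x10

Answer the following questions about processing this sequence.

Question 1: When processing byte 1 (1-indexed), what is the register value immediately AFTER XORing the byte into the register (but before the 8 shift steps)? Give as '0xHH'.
Register before byte 1: 0x00
Byte 1: 0x2D
0x00 XOR 0x2D = 0x2D

Answer: 0x2D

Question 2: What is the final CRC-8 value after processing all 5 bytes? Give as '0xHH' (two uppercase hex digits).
Answer: 0xD6

Derivation:
After byte 1 (0x2D): reg=0xC3
After byte 2 (0x8B): reg=0xFF
After byte 3 (0xE7): reg=0x48
After byte 4 (0xF5): reg=0x3A
After byte 5 (0x10): reg=0xD6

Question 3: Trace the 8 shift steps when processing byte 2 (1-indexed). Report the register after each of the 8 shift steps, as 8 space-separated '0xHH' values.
After byte 1 (0x2D): reg=0xC3
Register before byte 2: 0xC3
After XOR with byte 0x8B: 0x48

Answer: 0x90 0x27 0x4E 0x9C 0x3F 0x7E 0xFC 0xFF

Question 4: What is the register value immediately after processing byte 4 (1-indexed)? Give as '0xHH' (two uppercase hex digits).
After byte 1 (0x2D): reg=0xC3
After byte 2 (0x8B): reg=0xFF
After byte 3 (0xE7): reg=0x48
After byte 4 (0xF5): reg=0x3A

Answer: 0x3A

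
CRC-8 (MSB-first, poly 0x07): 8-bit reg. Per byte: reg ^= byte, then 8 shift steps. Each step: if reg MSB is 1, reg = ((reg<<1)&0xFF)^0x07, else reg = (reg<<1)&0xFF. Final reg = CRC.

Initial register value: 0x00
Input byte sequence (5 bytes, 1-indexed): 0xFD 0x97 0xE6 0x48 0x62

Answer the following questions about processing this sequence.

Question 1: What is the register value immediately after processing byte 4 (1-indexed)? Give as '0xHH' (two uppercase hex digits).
Answer: 0x80

Derivation:
After byte 1 (0xFD): reg=0xFD
After byte 2 (0x97): reg=0x11
After byte 3 (0xE6): reg=0xCB
After byte 4 (0x48): reg=0x80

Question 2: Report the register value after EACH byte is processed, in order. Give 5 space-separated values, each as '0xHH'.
0xFD 0x11 0xCB 0x80 0xA0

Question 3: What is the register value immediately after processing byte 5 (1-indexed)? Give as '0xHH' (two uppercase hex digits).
Answer: 0xA0

Derivation:
After byte 1 (0xFD): reg=0xFD
After byte 2 (0x97): reg=0x11
After byte 3 (0xE6): reg=0xCB
After byte 4 (0x48): reg=0x80
After byte 5 (0x62): reg=0xA0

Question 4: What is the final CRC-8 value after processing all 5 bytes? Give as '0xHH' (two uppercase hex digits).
Answer: 0xA0

Derivation:
After byte 1 (0xFD): reg=0xFD
After byte 2 (0x97): reg=0x11
After byte 3 (0xE6): reg=0xCB
After byte 4 (0x48): reg=0x80
After byte 5 (0x62): reg=0xA0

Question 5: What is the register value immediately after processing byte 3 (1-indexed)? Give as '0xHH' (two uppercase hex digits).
Answer: 0xCB

Derivation:
After byte 1 (0xFD): reg=0xFD
After byte 2 (0x97): reg=0x11
After byte 3 (0xE6): reg=0xCB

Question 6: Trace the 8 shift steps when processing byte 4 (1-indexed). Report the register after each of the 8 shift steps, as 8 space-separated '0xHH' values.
Answer: 0x01 0x02 0x04 0x08 0x10 0x20 0x40 0x80

Derivation:
After byte 1 (0xFD): reg=0xFD
After byte 2 (0x97): reg=0x11
After byte 3 (0xE6): reg=0xCB
Register before byte 4: 0xCB
After XOR with byte 0x48: 0x83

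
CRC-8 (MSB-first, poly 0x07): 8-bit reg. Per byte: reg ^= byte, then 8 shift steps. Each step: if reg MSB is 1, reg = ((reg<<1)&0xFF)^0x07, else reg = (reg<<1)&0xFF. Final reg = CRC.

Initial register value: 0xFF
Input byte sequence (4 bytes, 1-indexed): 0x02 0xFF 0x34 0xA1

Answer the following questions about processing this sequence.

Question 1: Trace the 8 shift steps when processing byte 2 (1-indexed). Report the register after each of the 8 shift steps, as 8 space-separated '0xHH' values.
Answer: 0x04 0x08 0x10 0x20 0x40 0x80 0x07 0x0E

Derivation:
After byte 1 (0x02): reg=0xFD
Register before byte 2: 0xFD
After XOR with byte 0xFF: 0x02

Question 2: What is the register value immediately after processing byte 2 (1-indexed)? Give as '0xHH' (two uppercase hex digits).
After byte 1 (0x02): reg=0xFD
After byte 2 (0xFF): reg=0x0E

Answer: 0x0E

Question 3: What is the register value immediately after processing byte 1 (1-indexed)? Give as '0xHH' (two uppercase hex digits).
Answer: 0xFD

Derivation:
After byte 1 (0x02): reg=0xFD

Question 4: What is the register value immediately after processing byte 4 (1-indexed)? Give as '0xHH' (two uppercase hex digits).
Answer: 0x15

Derivation:
After byte 1 (0x02): reg=0xFD
After byte 2 (0xFF): reg=0x0E
After byte 3 (0x34): reg=0xA6
After byte 4 (0xA1): reg=0x15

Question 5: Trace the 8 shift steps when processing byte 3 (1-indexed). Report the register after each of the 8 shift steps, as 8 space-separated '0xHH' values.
After byte 1 (0x02): reg=0xFD
After byte 2 (0xFF): reg=0x0E
Register before byte 3: 0x0E
After XOR with byte 0x34: 0x3A

Answer: 0x74 0xE8 0xD7 0xA9 0x55 0xAA 0x53 0xA6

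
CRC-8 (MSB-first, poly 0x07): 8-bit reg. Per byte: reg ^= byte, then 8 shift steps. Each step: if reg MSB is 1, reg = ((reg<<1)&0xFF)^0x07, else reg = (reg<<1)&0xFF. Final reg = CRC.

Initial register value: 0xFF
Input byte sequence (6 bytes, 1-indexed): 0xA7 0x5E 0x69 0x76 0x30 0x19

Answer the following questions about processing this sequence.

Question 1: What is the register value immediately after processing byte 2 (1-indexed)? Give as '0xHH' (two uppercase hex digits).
Answer: 0x39

Derivation:
After byte 1 (0xA7): reg=0x8F
After byte 2 (0x5E): reg=0x39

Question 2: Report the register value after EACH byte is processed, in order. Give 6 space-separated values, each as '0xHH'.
0x8F 0x39 0xB7 0x49 0x68 0x50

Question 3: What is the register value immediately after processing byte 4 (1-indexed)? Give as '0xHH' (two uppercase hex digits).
Answer: 0x49

Derivation:
After byte 1 (0xA7): reg=0x8F
After byte 2 (0x5E): reg=0x39
After byte 3 (0x69): reg=0xB7
After byte 4 (0x76): reg=0x49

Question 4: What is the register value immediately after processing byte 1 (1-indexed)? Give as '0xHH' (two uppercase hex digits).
After byte 1 (0xA7): reg=0x8F

Answer: 0x8F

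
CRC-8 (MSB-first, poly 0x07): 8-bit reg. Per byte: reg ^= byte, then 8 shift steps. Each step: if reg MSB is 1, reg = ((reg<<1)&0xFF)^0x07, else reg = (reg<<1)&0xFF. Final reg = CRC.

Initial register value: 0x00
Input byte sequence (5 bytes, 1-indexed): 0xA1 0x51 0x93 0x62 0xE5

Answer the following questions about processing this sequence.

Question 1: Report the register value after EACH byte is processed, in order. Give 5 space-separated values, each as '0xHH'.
0x6E 0xBD 0xCA 0x51 0x05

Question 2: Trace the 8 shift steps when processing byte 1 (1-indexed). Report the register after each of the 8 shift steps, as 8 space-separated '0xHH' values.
Answer: 0x45 0x8A 0x13 0x26 0x4C 0x98 0x37 0x6E

Derivation:
Register before byte 1: 0x00
After XOR with byte 0xA1: 0xA1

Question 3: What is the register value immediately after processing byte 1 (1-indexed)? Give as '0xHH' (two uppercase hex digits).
After byte 1 (0xA1): reg=0x6E

Answer: 0x6E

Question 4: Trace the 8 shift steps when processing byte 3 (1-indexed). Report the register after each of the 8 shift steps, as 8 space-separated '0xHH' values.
Answer: 0x5C 0xB8 0x77 0xEE 0xDB 0xB1 0x65 0xCA

Derivation:
After byte 1 (0xA1): reg=0x6E
After byte 2 (0x51): reg=0xBD
Register before byte 3: 0xBD
After XOR with byte 0x93: 0x2E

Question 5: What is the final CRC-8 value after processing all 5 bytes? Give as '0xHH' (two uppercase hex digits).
Answer: 0x05

Derivation:
After byte 1 (0xA1): reg=0x6E
After byte 2 (0x51): reg=0xBD
After byte 3 (0x93): reg=0xCA
After byte 4 (0x62): reg=0x51
After byte 5 (0xE5): reg=0x05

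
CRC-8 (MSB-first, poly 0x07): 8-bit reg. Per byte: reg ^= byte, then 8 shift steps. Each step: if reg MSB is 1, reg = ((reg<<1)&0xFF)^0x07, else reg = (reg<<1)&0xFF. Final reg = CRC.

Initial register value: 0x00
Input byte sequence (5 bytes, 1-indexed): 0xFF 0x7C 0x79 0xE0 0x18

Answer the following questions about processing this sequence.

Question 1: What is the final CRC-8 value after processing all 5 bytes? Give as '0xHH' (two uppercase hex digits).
After byte 1 (0xFF): reg=0xF3
After byte 2 (0x7C): reg=0xA4
After byte 3 (0x79): reg=0x1D
After byte 4 (0xE0): reg=0xFD
After byte 5 (0x18): reg=0xB5

Answer: 0xB5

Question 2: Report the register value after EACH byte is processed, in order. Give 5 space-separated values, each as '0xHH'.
0xF3 0xA4 0x1D 0xFD 0xB5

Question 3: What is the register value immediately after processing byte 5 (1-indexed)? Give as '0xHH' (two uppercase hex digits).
Answer: 0xB5

Derivation:
After byte 1 (0xFF): reg=0xF3
After byte 2 (0x7C): reg=0xA4
After byte 3 (0x79): reg=0x1D
After byte 4 (0xE0): reg=0xFD
After byte 5 (0x18): reg=0xB5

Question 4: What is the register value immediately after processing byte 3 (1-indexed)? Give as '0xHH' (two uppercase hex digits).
After byte 1 (0xFF): reg=0xF3
After byte 2 (0x7C): reg=0xA4
After byte 3 (0x79): reg=0x1D

Answer: 0x1D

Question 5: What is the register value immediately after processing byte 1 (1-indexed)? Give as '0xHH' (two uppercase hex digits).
After byte 1 (0xFF): reg=0xF3

Answer: 0xF3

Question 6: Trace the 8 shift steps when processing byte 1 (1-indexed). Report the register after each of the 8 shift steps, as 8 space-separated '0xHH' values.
Answer: 0xF9 0xF5 0xED 0xDD 0xBD 0x7D 0xFA 0xF3

Derivation:
Register before byte 1: 0x00
After XOR with byte 0xFF: 0xFF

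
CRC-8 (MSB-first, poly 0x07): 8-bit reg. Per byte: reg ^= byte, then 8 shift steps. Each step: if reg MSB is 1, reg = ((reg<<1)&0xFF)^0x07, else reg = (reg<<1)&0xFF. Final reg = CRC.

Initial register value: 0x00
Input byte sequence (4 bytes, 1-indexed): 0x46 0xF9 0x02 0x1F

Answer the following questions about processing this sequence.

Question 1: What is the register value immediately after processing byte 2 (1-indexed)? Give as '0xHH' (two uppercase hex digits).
After byte 1 (0x46): reg=0xD5
After byte 2 (0xF9): reg=0xC4

Answer: 0xC4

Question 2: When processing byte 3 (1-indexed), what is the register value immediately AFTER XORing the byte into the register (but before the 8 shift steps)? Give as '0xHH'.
Answer: 0xC6

Derivation:
Register before byte 3: 0xC4
Byte 3: 0x02
0xC4 XOR 0x02 = 0xC6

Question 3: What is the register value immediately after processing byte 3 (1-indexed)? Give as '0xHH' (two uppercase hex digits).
Answer: 0x5C

Derivation:
After byte 1 (0x46): reg=0xD5
After byte 2 (0xF9): reg=0xC4
After byte 3 (0x02): reg=0x5C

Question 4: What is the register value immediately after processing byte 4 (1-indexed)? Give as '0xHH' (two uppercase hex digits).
After byte 1 (0x46): reg=0xD5
After byte 2 (0xF9): reg=0xC4
After byte 3 (0x02): reg=0x5C
After byte 4 (0x1F): reg=0xCE

Answer: 0xCE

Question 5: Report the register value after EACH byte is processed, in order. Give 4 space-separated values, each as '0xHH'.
0xD5 0xC4 0x5C 0xCE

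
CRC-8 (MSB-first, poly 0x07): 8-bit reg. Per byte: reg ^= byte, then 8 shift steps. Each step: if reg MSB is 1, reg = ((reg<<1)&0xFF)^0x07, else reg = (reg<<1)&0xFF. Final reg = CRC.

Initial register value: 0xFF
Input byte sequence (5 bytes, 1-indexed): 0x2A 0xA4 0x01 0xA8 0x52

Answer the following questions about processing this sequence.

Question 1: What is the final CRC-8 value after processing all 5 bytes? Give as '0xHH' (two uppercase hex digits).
After byte 1 (0x2A): reg=0x25
After byte 2 (0xA4): reg=0x8E
After byte 3 (0x01): reg=0xA4
After byte 4 (0xA8): reg=0x24
After byte 5 (0x52): reg=0x45

Answer: 0x45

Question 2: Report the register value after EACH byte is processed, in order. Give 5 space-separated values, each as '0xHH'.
0x25 0x8E 0xA4 0x24 0x45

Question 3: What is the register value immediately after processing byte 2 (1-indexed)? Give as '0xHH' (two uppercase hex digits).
After byte 1 (0x2A): reg=0x25
After byte 2 (0xA4): reg=0x8E

Answer: 0x8E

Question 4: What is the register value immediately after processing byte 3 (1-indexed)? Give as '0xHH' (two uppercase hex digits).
After byte 1 (0x2A): reg=0x25
After byte 2 (0xA4): reg=0x8E
After byte 3 (0x01): reg=0xA4

Answer: 0xA4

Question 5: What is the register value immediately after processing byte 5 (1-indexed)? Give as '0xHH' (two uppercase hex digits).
After byte 1 (0x2A): reg=0x25
After byte 2 (0xA4): reg=0x8E
After byte 3 (0x01): reg=0xA4
After byte 4 (0xA8): reg=0x24
After byte 5 (0x52): reg=0x45

Answer: 0x45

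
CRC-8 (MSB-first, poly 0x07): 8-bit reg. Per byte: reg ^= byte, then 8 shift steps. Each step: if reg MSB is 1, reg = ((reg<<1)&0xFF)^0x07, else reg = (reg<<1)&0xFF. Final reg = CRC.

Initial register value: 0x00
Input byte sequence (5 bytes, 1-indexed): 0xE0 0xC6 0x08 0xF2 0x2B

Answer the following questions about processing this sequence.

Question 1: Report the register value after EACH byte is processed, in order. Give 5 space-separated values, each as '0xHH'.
0xAE 0x1F 0x65 0xEC 0x5B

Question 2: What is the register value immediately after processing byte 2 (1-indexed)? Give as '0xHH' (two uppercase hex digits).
Answer: 0x1F

Derivation:
After byte 1 (0xE0): reg=0xAE
After byte 2 (0xC6): reg=0x1F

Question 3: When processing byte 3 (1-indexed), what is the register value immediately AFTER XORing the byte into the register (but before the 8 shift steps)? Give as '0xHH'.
Register before byte 3: 0x1F
Byte 3: 0x08
0x1F XOR 0x08 = 0x17

Answer: 0x17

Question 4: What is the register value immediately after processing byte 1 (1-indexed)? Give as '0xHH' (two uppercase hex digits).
After byte 1 (0xE0): reg=0xAE

Answer: 0xAE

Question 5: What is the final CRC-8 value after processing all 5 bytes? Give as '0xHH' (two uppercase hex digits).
Answer: 0x5B

Derivation:
After byte 1 (0xE0): reg=0xAE
After byte 2 (0xC6): reg=0x1F
After byte 3 (0x08): reg=0x65
After byte 4 (0xF2): reg=0xEC
After byte 5 (0x2B): reg=0x5B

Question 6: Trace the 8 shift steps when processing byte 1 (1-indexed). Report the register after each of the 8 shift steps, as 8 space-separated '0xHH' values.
Answer: 0xC7 0x89 0x15 0x2A 0x54 0xA8 0x57 0xAE

Derivation:
Register before byte 1: 0x00
After XOR with byte 0xE0: 0xE0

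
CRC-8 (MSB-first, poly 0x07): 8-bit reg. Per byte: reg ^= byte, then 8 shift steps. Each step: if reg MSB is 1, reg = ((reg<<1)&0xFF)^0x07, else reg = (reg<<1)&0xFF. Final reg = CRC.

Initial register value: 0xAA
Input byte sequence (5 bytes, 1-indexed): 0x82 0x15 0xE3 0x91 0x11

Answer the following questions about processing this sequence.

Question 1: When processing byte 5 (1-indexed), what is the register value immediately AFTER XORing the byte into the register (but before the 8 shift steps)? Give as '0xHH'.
Answer: 0x8F

Derivation:
Register before byte 5: 0x9E
Byte 5: 0x11
0x9E XOR 0x11 = 0x8F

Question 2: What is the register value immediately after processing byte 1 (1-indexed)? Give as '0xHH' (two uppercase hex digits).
Answer: 0xD8

Derivation:
After byte 1 (0x82): reg=0xD8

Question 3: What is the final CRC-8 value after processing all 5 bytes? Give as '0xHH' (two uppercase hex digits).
After byte 1 (0x82): reg=0xD8
After byte 2 (0x15): reg=0x6D
After byte 3 (0xE3): reg=0xA3
After byte 4 (0x91): reg=0x9E
After byte 5 (0x11): reg=0xA4

Answer: 0xA4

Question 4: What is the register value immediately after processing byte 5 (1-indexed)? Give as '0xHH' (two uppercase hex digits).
After byte 1 (0x82): reg=0xD8
After byte 2 (0x15): reg=0x6D
After byte 3 (0xE3): reg=0xA3
After byte 4 (0x91): reg=0x9E
After byte 5 (0x11): reg=0xA4

Answer: 0xA4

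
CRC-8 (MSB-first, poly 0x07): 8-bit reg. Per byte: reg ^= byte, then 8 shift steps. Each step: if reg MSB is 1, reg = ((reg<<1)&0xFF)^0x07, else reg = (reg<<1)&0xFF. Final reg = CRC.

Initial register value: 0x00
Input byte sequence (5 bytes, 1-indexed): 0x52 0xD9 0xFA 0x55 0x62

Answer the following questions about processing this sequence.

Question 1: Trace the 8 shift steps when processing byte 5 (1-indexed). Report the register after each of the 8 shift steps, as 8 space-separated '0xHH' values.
After byte 1 (0x52): reg=0xB9
After byte 2 (0xD9): reg=0x27
After byte 3 (0xFA): reg=0x1D
After byte 4 (0x55): reg=0xFF
Register before byte 5: 0xFF
After XOR with byte 0x62: 0x9D

Answer: 0x3D 0x7A 0xF4 0xEF 0xD9 0xB5 0x6D 0xDA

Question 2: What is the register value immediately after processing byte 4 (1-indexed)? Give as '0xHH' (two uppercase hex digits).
After byte 1 (0x52): reg=0xB9
After byte 2 (0xD9): reg=0x27
After byte 3 (0xFA): reg=0x1D
After byte 4 (0x55): reg=0xFF

Answer: 0xFF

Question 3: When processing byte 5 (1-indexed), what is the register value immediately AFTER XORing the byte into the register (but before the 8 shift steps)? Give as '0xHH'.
Register before byte 5: 0xFF
Byte 5: 0x62
0xFF XOR 0x62 = 0x9D

Answer: 0x9D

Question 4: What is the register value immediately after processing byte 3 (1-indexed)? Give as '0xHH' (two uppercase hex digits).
Answer: 0x1D

Derivation:
After byte 1 (0x52): reg=0xB9
After byte 2 (0xD9): reg=0x27
After byte 3 (0xFA): reg=0x1D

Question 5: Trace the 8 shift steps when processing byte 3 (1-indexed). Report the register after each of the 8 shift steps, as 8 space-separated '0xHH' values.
After byte 1 (0x52): reg=0xB9
After byte 2 (0xD9): reg=0x27
Register before byte 3: 0x27
After XOR with byte 0xFA: 0xDD

Answer: 0xBD 0x7D 0xFA 0xF3 0xE1 0xC5 0x8D 0x1D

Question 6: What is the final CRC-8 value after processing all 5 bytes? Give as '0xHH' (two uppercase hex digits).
After byte 1 (0x52): reg=0xB9
After byte 2 (0xD9): reg=0x27
After byte 3 (0xFA): reg=0x1D
After byte 4 (0x55): reg=0xFF
After byte 5 (0x62): reg=0xDA

Answer: 0xDA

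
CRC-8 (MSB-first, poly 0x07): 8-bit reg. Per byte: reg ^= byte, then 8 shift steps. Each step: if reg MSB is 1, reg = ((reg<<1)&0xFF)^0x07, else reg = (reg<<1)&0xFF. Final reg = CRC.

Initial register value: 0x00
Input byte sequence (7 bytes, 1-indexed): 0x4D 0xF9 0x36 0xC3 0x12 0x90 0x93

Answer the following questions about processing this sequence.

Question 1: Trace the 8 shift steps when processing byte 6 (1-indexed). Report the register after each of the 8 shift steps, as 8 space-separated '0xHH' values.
Answer: 0x72 0xE4 0xCF 0x99 0x35 0x6A 0xD4 0xAF

Derivation:
After byte 1 (0x4D): reg=0xE4
After byte 2 (0xF9): reg=0x53
After byte 3 (0x36): reg=0x3C
After byte 4 (0xC3): reg=0xF3
After byte 5 (0x12): reg=0xA9
Register before byte 6: 0xA9
After XOR with byte 0x90: 0x39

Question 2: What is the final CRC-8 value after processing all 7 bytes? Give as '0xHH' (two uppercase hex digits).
Answer: 0xB4

Derivation:
After byte 1 (0x4D): reg=0xE4
After byte 2 (0xF9): reg=0x53
After byte 3 (0x36): reg=0x3C
After byte 4 (0xC3): reg=0xF3
After byte 5 (0x12): reg=0xA9
After byte 6 (0x90): reg=0xAF
After byte 7 (0x93): reg=0xB4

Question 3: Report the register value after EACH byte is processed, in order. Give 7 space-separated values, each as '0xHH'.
0xE4 0x53 0x3C 0xF3 0xA9 0xAF 0xB4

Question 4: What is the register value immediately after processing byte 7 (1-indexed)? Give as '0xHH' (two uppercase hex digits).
Answer: 0xB4

Derivation:
After byte 1 (0x4D): reg=0xE4
After byte 2 (0xF9): reg=0x53
After byte 3 (0x36): reg=0x3C
After byte 4 (0xC3): reg=0xF3
After byte 5 (0x12): reg=0xA9
After byte 6 (0x90): reg=0xAF
After byte 7 (0x93): reg=0xB4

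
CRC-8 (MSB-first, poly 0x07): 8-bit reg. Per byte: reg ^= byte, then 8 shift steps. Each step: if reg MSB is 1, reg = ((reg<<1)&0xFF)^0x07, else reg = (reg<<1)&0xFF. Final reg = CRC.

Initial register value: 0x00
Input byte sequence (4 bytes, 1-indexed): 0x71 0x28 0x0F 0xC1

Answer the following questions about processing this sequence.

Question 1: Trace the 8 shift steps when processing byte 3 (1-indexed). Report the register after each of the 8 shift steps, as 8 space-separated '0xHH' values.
Answer: 0xC0 0x87 0x09 0x12 0x24 0x48 0x90 0x27

Derivation:
After byte 1 (0x71): reg=0x50
After byte 2 (0x28): reg=0x6F
Register before byte 3: 0x6F
After XOR with byte 0x0F: 0x60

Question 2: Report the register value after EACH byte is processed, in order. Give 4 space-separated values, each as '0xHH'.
0x50 0x6F 0x27 0xBC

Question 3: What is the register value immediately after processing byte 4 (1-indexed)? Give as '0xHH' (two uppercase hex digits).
After byte 1 (0x71): reg=0x50
After byte 2 (0x28): reg=0x6F
After byte 3 (0x0F): reg=0x27
After byte 4 (0xC1): reg=0xBC

Answer: 0xBC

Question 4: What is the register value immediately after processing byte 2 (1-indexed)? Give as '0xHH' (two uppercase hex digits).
Answer: 0x6F

Derivation:
After byte 1 (0x71): reg=0x50
After byte 2 (0x28): reg=0x6F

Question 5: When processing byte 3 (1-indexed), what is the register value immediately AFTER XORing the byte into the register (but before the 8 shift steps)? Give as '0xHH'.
Register before byte 3: 0x6F
Byte 3: 0x0F
0x6F XOR 0x0F = 0x60

Answer: 0x60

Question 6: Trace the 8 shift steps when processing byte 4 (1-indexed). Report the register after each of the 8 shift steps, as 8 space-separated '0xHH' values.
After byte 1 (0x71): reg=0x50
After byte 2 (0x28): reg=0x6F
After byte 3 (0x0F): reg=0x27
Register before byte 4: 0x27
After XOR with byte 0xC1: 0xE6

Answer: 0xCB 0x91 0x25 0x4A 0x94 0x2F 0x5E 0xBC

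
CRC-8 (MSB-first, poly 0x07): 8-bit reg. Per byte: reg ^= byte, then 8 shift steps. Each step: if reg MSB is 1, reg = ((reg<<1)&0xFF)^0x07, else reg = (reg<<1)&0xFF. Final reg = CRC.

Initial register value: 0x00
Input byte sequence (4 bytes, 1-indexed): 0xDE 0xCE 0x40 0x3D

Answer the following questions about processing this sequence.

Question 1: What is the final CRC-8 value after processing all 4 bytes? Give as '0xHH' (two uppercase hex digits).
After byte 1 (0xDE): reg=0x14
After byte 2 (0xCE): reg=0x08
After byte 3 (0x40): reg=0xFF
After byte 4 (0x3D): reg=0x40

Answer: 0x40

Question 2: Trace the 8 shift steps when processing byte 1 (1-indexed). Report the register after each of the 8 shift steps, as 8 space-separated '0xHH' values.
Register before byte 1: 0x00
After XOR with byte 0xDE: 0xDE

Answer: 0xBB 0x71 0xE2 0xC3 0x81 0x05 0x0A 0x14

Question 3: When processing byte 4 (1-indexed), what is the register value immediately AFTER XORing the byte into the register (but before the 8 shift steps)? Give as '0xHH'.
Answer: 0xC2

Derivation:
Register before byte 4: 0xFF
Byte 4: 0x3D
0xFF XOR 0x3D = 0xC2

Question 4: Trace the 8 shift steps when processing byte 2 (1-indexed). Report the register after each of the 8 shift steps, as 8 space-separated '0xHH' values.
Answer: 0xB3 0x61 0xC2 0x83 0x01 0x02 0x04 0x08

Derivation:
After byte 1 (0xDE): reg=0x14
Register before byte 2: 0x14
After XOR with byte 0xCE: 0xDA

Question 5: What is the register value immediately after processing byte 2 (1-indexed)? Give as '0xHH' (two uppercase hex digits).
After byte 1 (0xDE): reg=0x14
After byte 2 (0xCE): reg=0x08

Answer: 0x08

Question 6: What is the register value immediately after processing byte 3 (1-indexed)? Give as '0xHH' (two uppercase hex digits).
After byte 1 (0xDE): reg=0x14
After byte 2 (0xCE): reg=0x08
After byte 3 (0x40): reg=0xFF

Answer: 0xFF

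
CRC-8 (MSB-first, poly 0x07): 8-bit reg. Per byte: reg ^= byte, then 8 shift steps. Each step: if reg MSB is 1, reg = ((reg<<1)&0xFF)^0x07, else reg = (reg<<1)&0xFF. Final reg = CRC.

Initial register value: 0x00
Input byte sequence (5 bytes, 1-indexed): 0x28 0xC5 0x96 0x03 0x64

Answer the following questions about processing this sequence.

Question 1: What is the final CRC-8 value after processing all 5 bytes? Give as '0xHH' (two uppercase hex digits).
Answer: 0x49

Derivation:
After byte 1 (0x28): reg=0xD8
After byte 2 (0xC5): reg=0x53
After byte 3 (0x96): reg=0x55
After byte 4 (0x03): reg=0xA5
After byte 5 (0x64): reg=0x49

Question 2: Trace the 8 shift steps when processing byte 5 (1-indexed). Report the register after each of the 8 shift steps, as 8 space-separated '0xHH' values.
Answer: 0x85 0x0D 0x1A 0x34 0x68 0xD0 0xA7 0x49

Derivation:
After byte 1 (0x28): reg=0xD8
After byte 2 (0xC5): reg=0x53
After byte 3 (0x96): reg=0x55
After byte 4 (0x03): reg=0xA5
Register before byte 5: 0xA5
After XOR with byte 0x64: 0xC1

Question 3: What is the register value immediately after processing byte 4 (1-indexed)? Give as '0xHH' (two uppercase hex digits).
Answer: 0xA5

Derivation:
After byte 1 (0x28): reg=0xD8
After byte 2 (0xC5): reg=0x53
After byte 3 (0x96): reg=0x55
After byte 4 (0x03): reg=0xA5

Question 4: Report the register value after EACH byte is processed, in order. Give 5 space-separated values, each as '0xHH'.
0xD8 0x53 0x55 0xA5 0x49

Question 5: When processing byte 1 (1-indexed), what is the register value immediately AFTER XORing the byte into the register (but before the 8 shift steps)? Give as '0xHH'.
Answer: 0x28

Derivation:
Register before byte 1: 0x00
Byte 1: 0x28
0x00 XOR 0x28 = 0x28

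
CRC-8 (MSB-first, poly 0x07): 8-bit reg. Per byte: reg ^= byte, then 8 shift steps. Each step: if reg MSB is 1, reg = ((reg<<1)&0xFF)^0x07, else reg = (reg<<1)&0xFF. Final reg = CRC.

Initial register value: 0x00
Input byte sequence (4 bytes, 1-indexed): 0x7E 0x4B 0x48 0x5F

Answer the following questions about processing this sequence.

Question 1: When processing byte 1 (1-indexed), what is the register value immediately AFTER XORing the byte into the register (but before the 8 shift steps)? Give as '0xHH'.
Answer: 0x7E

Derivation:
Register before byte 1: 0x00
Byte 1: 0x7E
0x00 XOR 0x7E = 0x7E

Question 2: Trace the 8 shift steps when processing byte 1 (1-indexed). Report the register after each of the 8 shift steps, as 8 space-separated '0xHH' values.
Answer: 0xFC 0xFF 0xF9 0xF5 0xED 0xDD 0xBD 0x7D

Derivation:
Register before byte 1: 0x00
After XOR with byte 0x7E: 0x7E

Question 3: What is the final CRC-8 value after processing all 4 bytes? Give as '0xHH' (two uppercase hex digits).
After byte 1 (0x7E): reg=0x7D
After byte 2 (0x4B): reg=0x82
After byte 3 (0x48): reg=0x78
After byte 4 (0x5F): reg=0xF5

Answer: 0xF5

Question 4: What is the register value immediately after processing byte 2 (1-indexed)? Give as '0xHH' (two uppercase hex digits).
After byte 1 (0x7E): reg=0x7D
After byte 2 (0x4B): reg=0x82

Answer: 0x82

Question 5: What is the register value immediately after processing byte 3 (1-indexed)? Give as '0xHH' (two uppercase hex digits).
Answer: 0x78

Derivation:
After byte 1 (0x7E): reg=0x7D
After byte 2 (0x4B): reg=0x82
After byte 3 (0x48): reg=0x78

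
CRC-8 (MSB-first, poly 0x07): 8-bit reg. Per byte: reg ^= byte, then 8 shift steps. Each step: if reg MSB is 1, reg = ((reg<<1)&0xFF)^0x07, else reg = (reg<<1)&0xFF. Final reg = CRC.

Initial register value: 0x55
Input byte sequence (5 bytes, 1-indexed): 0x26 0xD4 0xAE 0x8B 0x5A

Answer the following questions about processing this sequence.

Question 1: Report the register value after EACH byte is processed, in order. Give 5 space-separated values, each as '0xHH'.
0x5E 0xBF 0x77 0xFA 0x69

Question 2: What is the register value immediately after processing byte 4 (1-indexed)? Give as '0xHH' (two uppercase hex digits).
Answer: 0xFA

Derivation:
After byte 1 (0x26): reg=0x5E
After byte 2 (0xD4): reg=0xBF
After byte 3 (0xAE): reg=0x77
After byte 4 (0x8B): reg=0xFA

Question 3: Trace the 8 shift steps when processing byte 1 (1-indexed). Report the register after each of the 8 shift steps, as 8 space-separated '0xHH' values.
Answer: 0xE6 0xCB 0x91 0x25 0x4A 0x94 0x2F 0x5E

Derivation:
Register before byte 1: 0x55
After XOR with byte 0x26: 0x73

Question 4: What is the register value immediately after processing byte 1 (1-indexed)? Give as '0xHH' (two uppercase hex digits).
After byte 1 (0x26): reg=0x5E

Answer: 0x5E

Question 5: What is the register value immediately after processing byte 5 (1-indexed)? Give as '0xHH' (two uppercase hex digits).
Answer: 0x69

Derivation:
After byte 1 (0x26): reg=0x5E
After byte 2 (0xD4): reg=0xBF
After byte 3 (0xAE): reg=0x77
After byte 4 (0x8B): reg=0xFA
After byte 5 (0x5A): reg=0x69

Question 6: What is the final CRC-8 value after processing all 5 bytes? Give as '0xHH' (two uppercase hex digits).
After byte 1 (0x26): reg=0x5E
After byte 2 (0xD4): reg=0xBF
After byte 3 (0xAE): reg=0x77
After byte 4 (0x8B): reg=0xFA
After byte 5 (0x5A): reg=0x69

Answer: 0x69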